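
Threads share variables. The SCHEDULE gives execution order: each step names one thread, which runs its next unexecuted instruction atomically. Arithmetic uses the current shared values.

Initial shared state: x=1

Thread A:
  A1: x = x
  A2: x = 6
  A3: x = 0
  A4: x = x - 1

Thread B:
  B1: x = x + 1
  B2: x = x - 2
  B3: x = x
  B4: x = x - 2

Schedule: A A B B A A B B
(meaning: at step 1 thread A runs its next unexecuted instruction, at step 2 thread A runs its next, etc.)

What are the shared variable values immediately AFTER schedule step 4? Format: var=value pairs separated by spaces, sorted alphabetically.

Answer: x=5

Derivation:
Step 1: thread A executes A1 (x = x). Shared: x=1. PCs: A@1 B@0
Step 2: thread A executes A2 (x = 6). Shared: x=6. PCs: A@2 B@0
Step 3: thread B executes B1 (x = x + 1). Shared: x=7. PCs: A@2 B@1
Step 4: thread B executes B2 (x = x - 2). Shared: x=5. PCs: A@2 B@2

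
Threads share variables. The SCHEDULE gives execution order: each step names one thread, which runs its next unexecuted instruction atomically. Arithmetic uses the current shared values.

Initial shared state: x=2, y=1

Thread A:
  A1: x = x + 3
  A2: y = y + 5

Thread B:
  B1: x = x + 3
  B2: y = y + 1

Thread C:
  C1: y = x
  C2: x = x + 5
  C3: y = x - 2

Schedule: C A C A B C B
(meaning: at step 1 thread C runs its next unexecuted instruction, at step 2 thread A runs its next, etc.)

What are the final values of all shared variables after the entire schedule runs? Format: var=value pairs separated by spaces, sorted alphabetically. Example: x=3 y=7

Step 1: thread C executes C1 (y = x). Shared: x=2 y=2. PCs: A@0 B@0 C@1
Step 2: thread A executes A1 (x = x + 3). Shared: x=5 y=2. PCs: A@1 B@0 C@1
Step 3: thread C executes C2 (x = x + 5). Shared: x=10 y=2. PCs: A@1 B@0 C@2
Step 4: thread A executes A2 (y = y + 5). Shared: x=10 y=7. PCs: A@2 B@0 C@2
Step 5: thread B executes B1 (x = x + 3). Shared: x=13 y=7. PCs: A@2 B@1 C@2
Step 6: thread C executes C3 (y = x - 2). Shared: x=13 y=11. PCs: A@2 B@1 C@3
Step 7: thread B executes B2 (y = y + 1). Shared: x=13 y=12. PCs: A@2 B@2 C@3

Answer: x=13 y=12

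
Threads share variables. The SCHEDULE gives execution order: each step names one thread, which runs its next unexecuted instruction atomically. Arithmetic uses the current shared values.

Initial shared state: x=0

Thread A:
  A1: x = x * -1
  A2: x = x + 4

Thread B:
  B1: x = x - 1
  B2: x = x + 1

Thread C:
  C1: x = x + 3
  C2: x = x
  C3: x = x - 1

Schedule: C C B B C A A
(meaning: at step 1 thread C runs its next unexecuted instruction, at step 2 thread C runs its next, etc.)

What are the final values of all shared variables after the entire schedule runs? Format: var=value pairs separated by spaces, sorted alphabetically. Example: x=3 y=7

Answer: x=2

Derivation:
Step 1: thread C executes C1 (x = x + 3). Shared: x=3. PCs: A@0 B@0 C@1
Step 2: thread C executes C2 (x = x). Shared: x=3. PCs: A@0 B@0 C@2
Step 3: thread B executes B1 (x = x - 1). Shared: x=2. PCs: A@0 B@1 C@2
Step 4: thread B executes B2 (x = x + 1). Shared: x=3. PCs: A@0 B@2 C@2
Step 5: thread C executes C3 (x = x - 1). Shared: x=2. PCs: A@0 B@2 C@3
Step 6: thread A executes A1 (x = x * -1). Shared: x=-2. PCs: A@1 B@2 C@3
Step 7: thread A executes A2 (x = x + 4). Shared: x=2. PCs: A@2 B@2 C@3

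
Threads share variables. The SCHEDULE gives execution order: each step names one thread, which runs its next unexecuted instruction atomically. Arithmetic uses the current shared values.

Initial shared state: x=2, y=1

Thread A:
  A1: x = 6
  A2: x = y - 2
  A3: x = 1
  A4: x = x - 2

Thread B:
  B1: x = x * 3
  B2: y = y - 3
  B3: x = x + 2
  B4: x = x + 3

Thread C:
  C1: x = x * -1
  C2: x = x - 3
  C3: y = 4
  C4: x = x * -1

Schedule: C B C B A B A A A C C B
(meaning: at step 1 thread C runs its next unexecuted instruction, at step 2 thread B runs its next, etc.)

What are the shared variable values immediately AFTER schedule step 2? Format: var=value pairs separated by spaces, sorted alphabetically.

Step 1: thread C executes C1 (x = x * -1). Shared: x=-2 y=1. PCs: A@0 B@0 C@1
Step 2: thread B executes B1 (x = x * 3). Shared: x=-6 y=1. PCs: A@0 B@1 C@1

Answer: x=-6 y=1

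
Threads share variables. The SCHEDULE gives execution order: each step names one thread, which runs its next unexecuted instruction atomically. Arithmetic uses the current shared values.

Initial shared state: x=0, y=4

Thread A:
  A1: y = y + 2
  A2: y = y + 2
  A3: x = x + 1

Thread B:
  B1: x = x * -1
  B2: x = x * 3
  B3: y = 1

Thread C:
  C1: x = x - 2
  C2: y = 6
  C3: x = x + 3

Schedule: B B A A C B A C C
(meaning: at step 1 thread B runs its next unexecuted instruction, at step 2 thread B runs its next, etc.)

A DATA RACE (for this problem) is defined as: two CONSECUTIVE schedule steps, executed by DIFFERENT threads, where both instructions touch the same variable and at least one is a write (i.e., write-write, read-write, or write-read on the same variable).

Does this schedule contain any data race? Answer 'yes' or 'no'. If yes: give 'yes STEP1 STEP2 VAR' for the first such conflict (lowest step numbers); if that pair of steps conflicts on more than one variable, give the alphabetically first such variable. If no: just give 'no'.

Steps 1,2: same thread (B). No race.
Steps 2,3: B(r=x,w=x) vs A(r=y,w=y). No conflict.
Steps 3,4: same thread (A). No race.
Steps 4,5: A(r=y,w=y) vs C(r=x,w=x). No conflict.
Steps 5,6: C(r=x,w=x) vs B(r=-,w=y). No conflict.
Steps 6,7: B(r=-,w=y) vs A(r=x,w=x). No conflict.
Steps 7,8: A(r=x,w=x) vs C(r=-,w=y). No conflict.
Steps 8,9: same thread (C). No race.

Answer: no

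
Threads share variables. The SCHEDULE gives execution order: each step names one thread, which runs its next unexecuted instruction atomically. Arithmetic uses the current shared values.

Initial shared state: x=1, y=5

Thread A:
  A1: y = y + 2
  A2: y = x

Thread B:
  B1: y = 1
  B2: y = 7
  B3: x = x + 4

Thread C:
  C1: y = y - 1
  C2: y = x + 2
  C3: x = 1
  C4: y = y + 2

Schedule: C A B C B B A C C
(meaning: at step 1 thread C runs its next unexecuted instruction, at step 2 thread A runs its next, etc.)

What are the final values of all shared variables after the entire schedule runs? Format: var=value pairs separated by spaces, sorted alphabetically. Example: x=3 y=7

Step 1: thread C executes C1 (y = y - 1). Shared: x=1 y=4. PCs: A@0 B@0 C@1
Step 2: thread A executes A1 (y = y + 2). Shared: x=1 y=6. PCs: A@1 B@0 C@1
Step 3: thread B executes B1 (y = 1). Shared: x=1 y=1. PCs: A@1 B@1 C@1
Step 4: thread C executes C2 (y = x + 2). Shared: x=1 y=3. PCs: A@1 B@1 C@2
Step 5: thread B executes B2 (y = 7). Shared: x=1 y=7. PCs: A@1 B@2 C@2
Step 6: thread B executes B3 (x = x + 4). Shared: x=5 y=7. PCs: A@1 B@3 C@2
Step 7: thread A executes A2 (y = x). Shared: x=5 y=5. PCs: A@2 B@3 C@2
Step 8: thread C executes C3 (x = 1). Shared: x=1 y=5. PCs: A@2 B@3 C@3
Step 9: thread C executes C4 (y = y + 2). Shared: x=1 y=7. PCs: A@2 B@3 C@4

Answer: x=1 y=7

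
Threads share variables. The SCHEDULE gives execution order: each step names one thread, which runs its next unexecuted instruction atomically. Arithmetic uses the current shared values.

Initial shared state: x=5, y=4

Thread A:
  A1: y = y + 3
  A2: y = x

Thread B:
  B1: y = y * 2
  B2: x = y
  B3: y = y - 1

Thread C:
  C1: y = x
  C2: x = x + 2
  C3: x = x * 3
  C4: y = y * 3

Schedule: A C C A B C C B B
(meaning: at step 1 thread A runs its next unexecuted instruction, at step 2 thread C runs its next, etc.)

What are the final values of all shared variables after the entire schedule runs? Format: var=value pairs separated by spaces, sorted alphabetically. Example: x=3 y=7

Answer: x=42 y=41

Derivation:
Step 1: thread A executes A1 (y = y + 3). Shared: x=5 y=7. PCs: A@1 B@0 C@0
Step 2: thread C executes C1 (y = x). Shared: x=5 y=5. PCs: A@1 B@0 C@1
Step 3: thread C executes C2 (x = x + 2). Shared: x=7 y=5. PCs: A@1 B@0 C@2
Step 4: thread A executes A2 (y = x). Shared: x=7 y=7. PCs: A@2 B@0 C@2
Step 5: thread B executes B1 (y = y * 2). Shared: x=7 y=14. PCs: A@2 B@1 C@2
Step 6: thread C executes C3 (x = x * 3). Shared: x=21 y=14. PCs: A@2 B@1 C@3
Step 7: thread C executes C4 (y = y * 3). Shared: x=21 y=42. PCs: A@2 B@1 C@4
Step 8: thread B executes B2 (x = y). Shared: x=42 y=42. PCs: A@2 B@2 C@4
Step 9: thread B executes B3 (y = y - 1). Shared: x=42 y=41. PCs: A@2 B@3 C@4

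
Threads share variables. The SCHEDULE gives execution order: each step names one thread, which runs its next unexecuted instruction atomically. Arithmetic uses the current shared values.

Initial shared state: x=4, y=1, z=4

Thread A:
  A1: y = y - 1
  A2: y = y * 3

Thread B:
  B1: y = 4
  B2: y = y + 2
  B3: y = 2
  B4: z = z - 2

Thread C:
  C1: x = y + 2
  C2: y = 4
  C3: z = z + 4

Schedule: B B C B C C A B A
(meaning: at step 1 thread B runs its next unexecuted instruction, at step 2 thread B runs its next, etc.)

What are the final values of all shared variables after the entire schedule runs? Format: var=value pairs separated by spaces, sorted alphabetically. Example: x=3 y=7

Answer: x=8 y=9 z=6

Derivation:
Step 1: thread B executes B1 (y = 4). Shared: x=4 y=4 z=4. PCs: A@0 B@1 C@0
Step 2: thread B executes B2 (y = y + 2). Shared: x=4 y=6 z=4. PCs: A@0 B@2 C@0
Step 3: thread C executes C1 (x = y + 2). Shared: x=8 y=6 z=4. PCs: A@0 B@2 C@1
Step 4: thread B executes B3 (y = 2). Shared: x=8 y=2 z=4. PCs: A@0 B@3 C@1
Step 5: thread C executes C2 (y = 4). Shared: x=8 y=4 z=4. PCs: A@0 B@3 C@2
Step 6: thread C executes C3 (z = z + 4). Shared: x=8 y=4 z=8. PCs: A@0 B@3 C@3
Step 7: thread A executes A1 (y = y - 1). Shared: x=8 y=3 z=8. PCs: A@1 B@3 C@3
Step 8: thread B executes B4 (z = z - 2). Shared: x=8 y=3 z=6. PCs: A@1 B@4 C@3
Step 9: thread A executes A2 (y = y * 3). Shared: x=8 y=9 z=6. PCs: A@2 B@4 C@3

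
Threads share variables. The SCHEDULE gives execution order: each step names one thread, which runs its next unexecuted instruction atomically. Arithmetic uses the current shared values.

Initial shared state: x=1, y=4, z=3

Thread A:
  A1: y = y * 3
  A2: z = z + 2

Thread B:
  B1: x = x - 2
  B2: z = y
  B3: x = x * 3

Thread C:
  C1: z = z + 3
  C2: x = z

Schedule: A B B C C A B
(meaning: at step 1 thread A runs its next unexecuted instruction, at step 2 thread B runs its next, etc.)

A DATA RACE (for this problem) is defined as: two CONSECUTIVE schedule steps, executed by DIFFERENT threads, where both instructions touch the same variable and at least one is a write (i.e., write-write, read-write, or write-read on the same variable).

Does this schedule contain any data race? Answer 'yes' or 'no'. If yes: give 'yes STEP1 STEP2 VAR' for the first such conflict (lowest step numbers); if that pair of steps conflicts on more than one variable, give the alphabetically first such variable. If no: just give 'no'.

Steps 1,2: A(r=y,w=y) vs B(r=x,w=x). No conflict.
Steps 2,3: same thread (B). No race.
Steps 3,4: B(z = y) vs C(z = z + 3). RACE on z (W-W).
Steps 4,5: same thread (C). No race.
Steps 5,6: C(x = z) vs A(z = z + 2). RACE on z (R-W).
Steps 6,7: A(r=z,w=z) vs B(r=x,w=x). No conflict.
First conflict at steps 3,4.

Answer: yes 3 4 z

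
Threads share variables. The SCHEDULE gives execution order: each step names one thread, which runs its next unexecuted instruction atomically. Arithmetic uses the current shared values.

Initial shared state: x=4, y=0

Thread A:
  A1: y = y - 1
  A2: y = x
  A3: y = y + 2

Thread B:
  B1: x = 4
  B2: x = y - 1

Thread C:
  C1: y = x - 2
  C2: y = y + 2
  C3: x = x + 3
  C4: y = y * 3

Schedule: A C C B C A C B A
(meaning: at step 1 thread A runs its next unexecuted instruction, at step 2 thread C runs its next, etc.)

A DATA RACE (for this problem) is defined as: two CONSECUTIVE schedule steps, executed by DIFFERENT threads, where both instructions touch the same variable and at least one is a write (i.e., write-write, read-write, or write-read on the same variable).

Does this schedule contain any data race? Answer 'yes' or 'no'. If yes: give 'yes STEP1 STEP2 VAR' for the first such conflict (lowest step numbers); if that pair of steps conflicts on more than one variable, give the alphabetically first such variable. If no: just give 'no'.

Steps 1,2: A(y = y - 1) vs C(y = x - 2). RACE on y (W-W).
Steps 2,3: same thread (C). No race.
Steps 3,4: C(r=y,w=y) vs B(r=-,w=x). No conflict.
Steps 4,5: B(x = 4) vs C(x = x + 3). RACE on x (W-W).
Steps 5,6: C(x = x + 3) vs A(y = x). RACE on x (W-R).
Steps 6,7: A(y = x) vs C(y = y * 3). RACE on y (W-W).
Steps 7,8: C(y = y * 3) vs B(x = y - 1). RACE on y (W-R).
Steps 8,9: B(x = y - 1) vs A(y = y + 2). RACE on y (R-W).
First conflict at steps 1,2.

Answer: yes 1 2 y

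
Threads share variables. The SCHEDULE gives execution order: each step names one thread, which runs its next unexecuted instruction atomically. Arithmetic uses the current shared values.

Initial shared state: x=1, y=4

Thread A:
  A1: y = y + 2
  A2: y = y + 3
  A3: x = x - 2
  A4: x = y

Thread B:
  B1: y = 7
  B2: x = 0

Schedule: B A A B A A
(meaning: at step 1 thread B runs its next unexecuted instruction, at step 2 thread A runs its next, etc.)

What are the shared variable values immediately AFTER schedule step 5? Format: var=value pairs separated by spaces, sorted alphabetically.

Answer: x=-2 y=12

Derivation:
Step 1: thread B executes B1 (y = 7). Shared: x=1 y=7. PCs: A@0 B@1
Step 2: thread A executes A1 (y = y + 2). Shared: x=1 y=9. PCs: A@1 B@1
Step 3: thread A executes A2 (y = y + 3). Shared: x=1 y=12. PCs: A@2 B@1
Step 4: thread B executes B2 (x = 0). Shared: x=0 y=12. PCs: A@2 B@2
Step 5: thread A executes A3 (x = x - 2). Shared: x=-2 y=12. PCs: A@3 B@2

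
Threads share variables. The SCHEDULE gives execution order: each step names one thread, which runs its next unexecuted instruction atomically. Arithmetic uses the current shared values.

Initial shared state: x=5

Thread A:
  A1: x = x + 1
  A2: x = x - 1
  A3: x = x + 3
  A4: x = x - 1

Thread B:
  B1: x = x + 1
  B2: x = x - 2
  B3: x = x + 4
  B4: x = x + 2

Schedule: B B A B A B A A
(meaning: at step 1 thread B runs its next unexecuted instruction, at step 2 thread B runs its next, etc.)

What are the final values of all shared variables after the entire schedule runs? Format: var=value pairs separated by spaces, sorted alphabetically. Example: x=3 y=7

Answer: x=12

Derivation:
Step 1: thread B executes B1 (x = x + 1). Shared: x=6. PCs: A@0 B@1
Step 2: thread B executes B2 (x = x - 2). Shared: x=4. PCs: A@0 B@2
Step 3: thread A executes A1 (x = x + 1). Shared: x=5. PCs: A@1 B@2
Step 4: thread B executes B3 (x = x + 4). Shared: x=9. PCs: A@1 B@3
Step 5: thread A executes A2 (x = x - 1). Shared: x=8. PCs: A@2 B@3
Step 6: thread B executes B4 (x = x + 2). Shared: x=10. PCs: A@2 B@4
Step 7: thread A executes A3 (x = x + 3). Shared: x=13. PCs: A@3 B@4
Step 8: thread A executes A4 (x = x - 1). Shared: x=12. PCs: A@4 B@4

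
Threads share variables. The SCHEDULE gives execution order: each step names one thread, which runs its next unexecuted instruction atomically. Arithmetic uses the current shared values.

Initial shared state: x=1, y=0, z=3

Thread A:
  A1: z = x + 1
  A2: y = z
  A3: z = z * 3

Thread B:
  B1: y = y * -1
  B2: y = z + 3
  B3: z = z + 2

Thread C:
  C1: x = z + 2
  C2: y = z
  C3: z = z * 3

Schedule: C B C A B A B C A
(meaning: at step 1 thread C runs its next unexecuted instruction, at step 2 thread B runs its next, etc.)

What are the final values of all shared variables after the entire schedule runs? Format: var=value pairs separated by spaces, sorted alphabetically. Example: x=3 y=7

Step 1: thread C executes C1 (x = z + 2). Shared: x=5 y=0 z=3. PCs: A@0 B@0 C@1
Step 2: thread B executes B1 (y = y * -1). Shared: x=5 y=0 z=3. PCs: A@0 B@1 C@1
Step 3: thread C executes C2 (y = z). Shared: x=5 y=3 z=3. PCs: A@0 B@1 C@2
Step 4: thread A executes A1 (z = x + 1). Shared: x=5 y=3 z=6. PCs: A@1 B@1 C@2
Step 5: thread B executes B2 (y = z + 3). Shared: x=5 y=9 z=6. PCs: A@1 B@2 C@2
Step 6: thread A executes A2 (y = z). Shared: x=5 y=6 z=6. PCs: A@2 B@2 C@2
Step 7: thread B executes B3 (z = z + 2). Shared: x=5 y=6 z=8. PCs: A@2 B@3 C@2
Step 8: thread C executes C3 (z = z * 3). Shared: x=5 y=6 z=24. PCs: A@2 B@3 C@3
Step 9: thread A executes A3 (z = z * 3). Shared: x=5 y=6 z=72. PCs: A@3 B@3 C@3

Answer: x=5 y=6 z=72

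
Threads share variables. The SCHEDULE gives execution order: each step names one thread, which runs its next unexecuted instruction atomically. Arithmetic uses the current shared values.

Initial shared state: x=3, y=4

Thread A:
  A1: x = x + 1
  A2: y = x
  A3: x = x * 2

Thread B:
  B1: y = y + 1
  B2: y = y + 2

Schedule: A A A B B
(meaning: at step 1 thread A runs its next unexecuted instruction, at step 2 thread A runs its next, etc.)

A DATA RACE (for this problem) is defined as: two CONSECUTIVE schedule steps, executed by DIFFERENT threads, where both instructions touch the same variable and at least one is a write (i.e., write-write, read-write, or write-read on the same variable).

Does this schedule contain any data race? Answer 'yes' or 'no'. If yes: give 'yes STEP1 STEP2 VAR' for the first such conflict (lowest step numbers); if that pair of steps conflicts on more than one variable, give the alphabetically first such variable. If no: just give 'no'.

Steps 1,2: same thread (A). No race.
Steps 2,3: same thread (A). No race.
Steps 3,4: A(r=x,w=x) vs B(r=y,w=y). No conflict.
Steps 4,5: same thread (B). No race.

Answer: no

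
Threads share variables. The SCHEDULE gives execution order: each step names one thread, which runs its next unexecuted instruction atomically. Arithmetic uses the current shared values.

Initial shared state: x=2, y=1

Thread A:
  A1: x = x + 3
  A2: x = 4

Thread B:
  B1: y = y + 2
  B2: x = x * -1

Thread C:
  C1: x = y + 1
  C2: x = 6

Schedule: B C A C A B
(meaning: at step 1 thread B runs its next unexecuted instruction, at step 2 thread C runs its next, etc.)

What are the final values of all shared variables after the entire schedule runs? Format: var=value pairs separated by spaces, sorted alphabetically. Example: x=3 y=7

Step 1: thread B executes B1 (y = y + 2). Shared: x=2 y=3. PCs: A@0 B@1 C@0
Step 2: thread C executes C1 (x = y + 1). Shared: x=4 y=3. PCs: A@0 B@1 C@1
Step 3: thread A executes A1 (x = x + 3). Shared: x=7 y=3. PCs: A@1 B@1 C@1
Step 4: thread C executes C2 (x = 6). Shared: x=6 y=3. PCs: A@1 B@1 C@2
Step 5: thread A executes A2 (x = 4). Shared: x=4 y=3. PCs: A@2 B@1 C@2
Step 6: thread B executes B2 (x = x * -1). Shared: x=-4 y=3. PCs: A@2 B@2 C@2

Answer: x=-4 y=3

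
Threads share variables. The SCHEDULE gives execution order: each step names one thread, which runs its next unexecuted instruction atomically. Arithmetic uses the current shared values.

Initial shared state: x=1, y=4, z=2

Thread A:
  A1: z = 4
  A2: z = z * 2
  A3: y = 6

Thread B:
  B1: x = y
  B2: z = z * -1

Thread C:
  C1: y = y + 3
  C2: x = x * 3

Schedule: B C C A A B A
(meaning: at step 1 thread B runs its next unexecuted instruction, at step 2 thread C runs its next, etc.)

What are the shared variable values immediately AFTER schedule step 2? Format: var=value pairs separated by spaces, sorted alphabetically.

Answer: x=4 y=7 z=2

Derivation:
Step 1: thread B executes B1 (x = y). Shared: x=4 y=4 z=2. PCs: A@0 B@1 C@0
Step 2: thread C executes C1 (y = y + 3). Shared: x=4 y=7 z=2. PCs: A@0 B@1 C@1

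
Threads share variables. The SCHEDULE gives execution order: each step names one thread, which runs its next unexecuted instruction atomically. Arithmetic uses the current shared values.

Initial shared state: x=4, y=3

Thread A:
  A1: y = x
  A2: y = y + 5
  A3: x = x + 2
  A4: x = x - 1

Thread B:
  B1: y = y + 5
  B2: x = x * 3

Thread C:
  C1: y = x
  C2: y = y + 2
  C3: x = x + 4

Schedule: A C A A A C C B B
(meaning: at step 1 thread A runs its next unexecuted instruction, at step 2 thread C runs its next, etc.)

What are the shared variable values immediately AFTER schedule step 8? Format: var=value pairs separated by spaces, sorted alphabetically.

Step 1: thread A executes A1 (y = x). Shared: x=4 y=4. PCs: A@1 B@0 C@0
Step 2: thread C executes C1 (y = x). Shared: x=4 y=4. PCs: A@1 B@0 C@1
Step 3: thread A executes A2 (y = y + 5). Shared: x=4 y=9. PCs: A@2 B@0 C@1
Step 4: thread A executes A3 (x = x + 2). Shared: x=6 y=9. PCs: A@3 B@0 C@1
Step 5: thread A executes A4 (x = x - 1). Shared: x=5 y=9. PCs: A@4 B@0 C@1
Step 6: thread C executes C2 (y = y + 2). Shared: x=5 y=11. PCs: A@4 B@0 C@2
Step 7: thread C executes C3 (x = x + 4). Shared: x=9 y=11. PCs: A@4 B@0 C@3
Step 8: thread B executes B1 (y = y + 5). Shared: x=9 y=16. PCs: A@4 B@1 C@3

Answer: x=9 y=16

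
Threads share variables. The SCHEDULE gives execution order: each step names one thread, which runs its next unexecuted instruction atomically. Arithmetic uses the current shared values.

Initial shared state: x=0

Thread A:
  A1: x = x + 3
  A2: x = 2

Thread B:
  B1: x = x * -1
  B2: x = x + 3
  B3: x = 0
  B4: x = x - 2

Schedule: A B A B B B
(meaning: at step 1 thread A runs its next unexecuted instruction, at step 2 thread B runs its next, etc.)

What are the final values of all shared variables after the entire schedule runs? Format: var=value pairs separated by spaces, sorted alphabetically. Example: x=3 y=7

Step 1: thread A executes A1 (x = x + 3). Shared: x=3. PCs: A@1 B@0
Step 2: thread B executes B1 (x = x * -1). Shared: x=-3. PCs: A@1 B@1
Step 3: thread A executes A2 (x = 2). Shared: x=2. PCs: A@2 B@1
Step 4: thread B executes B2 (x = x + 3). Shared: x=5. PCs: A@2 B@2
Step 5: thread B executes B3 (x = 0). Shared: x=0. PCs: A@2 B@3
Step 6: thread B executes B4 (x = x - 2). Shared: x=-2. PCs: A@2 B@4

Answer: x=-2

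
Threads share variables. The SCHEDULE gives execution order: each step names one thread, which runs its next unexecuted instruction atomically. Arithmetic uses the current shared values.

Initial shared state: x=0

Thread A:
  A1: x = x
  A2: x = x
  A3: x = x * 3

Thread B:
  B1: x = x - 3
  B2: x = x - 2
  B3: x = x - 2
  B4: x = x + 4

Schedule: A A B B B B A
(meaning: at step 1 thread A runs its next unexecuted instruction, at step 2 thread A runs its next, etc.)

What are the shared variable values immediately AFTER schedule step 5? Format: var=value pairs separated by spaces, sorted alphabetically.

Answer: x=-7

Derivation:
Step 1: thread A executes A1 (x = x). Shared: x=0. PCs: A@1 B@0
Step 2: thread A executes A2 (x = x). Shared: x=0. PCs: A@2 B@0
Step 3: thread B executes B1 (x = x - 3). Shared: x=-3. PCs: A@2 B@1
Step 4: thread B executes B2 (x = x - 2). Shared: x=-5. PCs: A@2 B@2
Step 5: thread B executes B3 (x = x - 2). Shared: x=-7. PCs: A@2 B@3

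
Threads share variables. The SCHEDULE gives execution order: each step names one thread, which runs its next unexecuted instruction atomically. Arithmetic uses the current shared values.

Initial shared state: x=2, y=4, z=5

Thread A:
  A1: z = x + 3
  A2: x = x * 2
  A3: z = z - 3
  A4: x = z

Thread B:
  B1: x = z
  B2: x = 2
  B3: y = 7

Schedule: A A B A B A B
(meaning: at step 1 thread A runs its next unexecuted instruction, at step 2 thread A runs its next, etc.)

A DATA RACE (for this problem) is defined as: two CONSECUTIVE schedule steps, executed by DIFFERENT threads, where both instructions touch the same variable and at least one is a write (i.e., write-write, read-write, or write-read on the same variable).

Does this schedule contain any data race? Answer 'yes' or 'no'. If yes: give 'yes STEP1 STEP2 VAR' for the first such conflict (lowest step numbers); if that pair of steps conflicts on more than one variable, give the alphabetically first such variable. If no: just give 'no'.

Steps 1,2: same thread (A). No race.
Steps 2,3: A(x = x * 2) vs B(x = z). RACE on x (W-W).
Steps 3,4: B(x = z) vs A(z = z - 3). RACE on z (R-W).
Steps 4,5: A(r=z,w=z) vs B(r=-,w=x). No conflict.
Steps 5,6: B(x = 2) vs A(x = z). RACE on x (W-W).
Steps 6,7: A(r=z,w=x) vs B(r=-,w=y). No conflict.
First conflict at steps 2,3.

Answer: yes 2 3 x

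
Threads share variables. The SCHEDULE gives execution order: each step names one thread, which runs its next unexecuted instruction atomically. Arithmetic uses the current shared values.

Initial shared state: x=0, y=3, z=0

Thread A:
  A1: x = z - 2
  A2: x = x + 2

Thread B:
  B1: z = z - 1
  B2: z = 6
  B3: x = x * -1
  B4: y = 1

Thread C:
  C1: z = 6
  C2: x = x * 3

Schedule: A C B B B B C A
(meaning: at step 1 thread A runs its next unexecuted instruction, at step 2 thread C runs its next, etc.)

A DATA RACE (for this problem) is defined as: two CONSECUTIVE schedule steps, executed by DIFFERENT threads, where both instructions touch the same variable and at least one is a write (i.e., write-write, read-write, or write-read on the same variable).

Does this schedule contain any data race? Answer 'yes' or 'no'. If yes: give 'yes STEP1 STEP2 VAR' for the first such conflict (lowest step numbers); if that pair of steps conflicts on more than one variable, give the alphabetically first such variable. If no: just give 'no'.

Answer: yes 1 2 z

Derivation:
Steps 1,2: A(x = z - 2) vs C(z = 6). RACE on z (R-W).
Steps 2,3: C(z = 6) vs B(z = z - 1). RACE on z (W-W).
Steps 3,4: same thread (B). No race.
Steps 4,5: same thread (B). No race.
Steps 5,6: same thread (B). No race.
Steps 6,7: B(r=-,w=y) vs C(r=x,w=x). No conflict.
Steps 7,8: C(x = x * 3) vs A(x = x + 2). RACE on x (W-W).
First conflict at steps 1,2.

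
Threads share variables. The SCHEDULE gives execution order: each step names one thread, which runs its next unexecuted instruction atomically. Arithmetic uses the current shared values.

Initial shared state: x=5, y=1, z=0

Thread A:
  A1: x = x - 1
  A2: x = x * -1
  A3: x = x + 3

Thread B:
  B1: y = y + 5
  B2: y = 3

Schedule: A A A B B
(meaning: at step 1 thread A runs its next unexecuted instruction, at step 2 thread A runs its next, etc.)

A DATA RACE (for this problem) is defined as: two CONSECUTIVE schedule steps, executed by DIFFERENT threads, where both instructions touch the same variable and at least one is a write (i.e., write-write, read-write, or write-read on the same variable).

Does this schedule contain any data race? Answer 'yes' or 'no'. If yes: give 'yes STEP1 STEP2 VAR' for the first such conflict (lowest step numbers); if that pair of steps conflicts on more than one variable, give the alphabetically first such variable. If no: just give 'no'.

Answer: no

Derivation:
Steps 1,2: same thread (A). No race.
Steps 2,3: same thread (A). No race.
Steps 3,4: A(r=x,w=x) vs B(r=y,w=y). No conflict.
Steps 4,5: same thread (B). No race.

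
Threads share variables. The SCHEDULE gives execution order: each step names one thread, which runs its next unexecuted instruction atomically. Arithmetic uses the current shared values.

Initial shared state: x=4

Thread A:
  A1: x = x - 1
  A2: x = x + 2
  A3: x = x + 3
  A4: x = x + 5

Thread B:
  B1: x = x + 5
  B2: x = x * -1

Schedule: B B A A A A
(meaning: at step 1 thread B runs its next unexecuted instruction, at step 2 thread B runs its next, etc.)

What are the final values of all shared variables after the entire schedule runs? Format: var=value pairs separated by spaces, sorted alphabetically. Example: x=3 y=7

Step 1: thread B executes B1 (x = x + 5). Shared: x=9. PCs: A@0 B@1
Step 2: thread B executes B2 (x = x * -1). Shared: x=-9. PCs: A@0 B@2
Step 3: thread A executes A1 (x = x - 1). Shared: x=-10. PCs: A@1 B@2
Step 4: thread A executes A2 (x = x + 2). Shared: x=-8. PCs: A@2 B@2
Step 5: thread A executes A3 (x = x + 3). Shared: x=-5. PCs: A@3 B@2
Step 6: thread A executes A4 (x = x + 5). Shared: x=0. PCs: A@4 B@2

Answer: x=0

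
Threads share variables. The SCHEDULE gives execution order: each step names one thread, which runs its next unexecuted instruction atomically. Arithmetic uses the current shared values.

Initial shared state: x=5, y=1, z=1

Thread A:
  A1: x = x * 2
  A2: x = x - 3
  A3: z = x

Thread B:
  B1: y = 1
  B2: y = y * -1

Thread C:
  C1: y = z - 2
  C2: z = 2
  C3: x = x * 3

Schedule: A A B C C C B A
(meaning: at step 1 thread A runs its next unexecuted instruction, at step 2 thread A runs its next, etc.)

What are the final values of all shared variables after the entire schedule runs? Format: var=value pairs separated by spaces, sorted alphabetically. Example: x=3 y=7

Answer: x=21 y=1 z=21

Derivation:
Step 1: thread A executes A1 (x = x * 2). Shared: x=10 y=1 z=1. PCs: A@1 B@0 C@0
Step 2: thread A executes A2 (x = x - 3). Shared: x=7 y=1 z=1. PCs: A@2 B@0 C@0
Step 3: thread B executes B1 (y = 1). Shared: x=7 y=1 z=1. PCs: A@2 B@1 C@0
Step 4: thread C executes C1 (y = z - 2). Shared: x=7 y=-1 z=1. PCs: A@2 B@1 C@1
Step 5: thread C executes C2 (z = 2). Shared: x=7 y=-1 z=2. PCs: A@2 B@1 C@2
Step 6: thread C executes C3 (x = x * 3). Shared: x=21 y=-1 z=2. PCs: A@2 B@1 C@3
Step 7: thread B executes B2 (y = y * -1). Shared: x=21 y=1 z=2. PCs: A@2 B@2 C@3
Step 8: thread A executes A3 (z = x). Shared: x=21 y=1 z=21. PCs: A@3 B@2 C@3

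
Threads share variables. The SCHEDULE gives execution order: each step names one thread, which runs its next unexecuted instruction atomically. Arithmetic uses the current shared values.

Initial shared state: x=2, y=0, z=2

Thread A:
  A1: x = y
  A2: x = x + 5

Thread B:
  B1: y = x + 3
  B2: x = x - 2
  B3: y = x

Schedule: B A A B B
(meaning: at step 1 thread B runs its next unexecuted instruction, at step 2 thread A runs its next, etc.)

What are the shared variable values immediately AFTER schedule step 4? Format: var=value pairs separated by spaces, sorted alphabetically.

Step 1: thread B executes B1 (y = x + 3). Shared: x=2 y=5 z=2. PCs: A@0 B@1
Step 2: thread A executes A1 (x = y). Shared: x=5 y=5 z=2. PCs: A@1 B@1
Step 3: thread A executes A2 (x = x + 5). Shared: x=10 y=5 z=2. PCs: A@2 B@1
Step 4: thread B executes B2 (x = x - 2). Shared: x=8 y=5 z=2. PCs: A@2 B@2

Answer: x=8 y=5 z=2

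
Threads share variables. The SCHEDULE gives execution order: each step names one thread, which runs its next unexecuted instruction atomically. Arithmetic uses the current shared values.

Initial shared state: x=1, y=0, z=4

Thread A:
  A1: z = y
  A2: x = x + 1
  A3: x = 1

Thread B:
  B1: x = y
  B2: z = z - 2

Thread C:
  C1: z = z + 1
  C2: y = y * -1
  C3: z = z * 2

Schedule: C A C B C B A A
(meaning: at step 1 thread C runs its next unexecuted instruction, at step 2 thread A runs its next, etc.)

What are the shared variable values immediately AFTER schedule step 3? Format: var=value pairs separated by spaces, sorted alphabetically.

Step 1: thread C executes C1 (z = z + 1). Shared: x=1 y=0 z=5. PCs: A@0 B@0 C@1
Step 2: thread A executes A1 (z = y). Shared: x=1 y=0 z=0. PCs: A@1 B@0 C@1
Step 3: thread C executes C2 (y = y * -1). Shared: x=1 y=0 z=0. PCs: A@1 B@0 C@2

Answer: x=1 y=0 z=0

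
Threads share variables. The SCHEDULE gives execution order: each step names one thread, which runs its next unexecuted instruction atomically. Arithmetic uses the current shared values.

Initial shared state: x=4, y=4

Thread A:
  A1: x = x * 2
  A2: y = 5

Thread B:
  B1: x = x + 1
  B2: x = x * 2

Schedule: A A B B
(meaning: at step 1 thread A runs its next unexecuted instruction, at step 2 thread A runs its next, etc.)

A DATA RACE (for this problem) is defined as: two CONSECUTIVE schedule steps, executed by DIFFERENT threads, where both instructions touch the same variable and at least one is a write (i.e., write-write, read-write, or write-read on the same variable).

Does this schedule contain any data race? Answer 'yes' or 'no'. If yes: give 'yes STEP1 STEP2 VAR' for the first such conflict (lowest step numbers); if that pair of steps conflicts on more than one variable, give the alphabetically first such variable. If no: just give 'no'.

Steps 1,2: same thread (A). No race.
Steps 2,3: A(r=-,w=y) vs B(r=x,w=x). No conflict.
Steps 3,4: same thread (B). No race.

Answer: no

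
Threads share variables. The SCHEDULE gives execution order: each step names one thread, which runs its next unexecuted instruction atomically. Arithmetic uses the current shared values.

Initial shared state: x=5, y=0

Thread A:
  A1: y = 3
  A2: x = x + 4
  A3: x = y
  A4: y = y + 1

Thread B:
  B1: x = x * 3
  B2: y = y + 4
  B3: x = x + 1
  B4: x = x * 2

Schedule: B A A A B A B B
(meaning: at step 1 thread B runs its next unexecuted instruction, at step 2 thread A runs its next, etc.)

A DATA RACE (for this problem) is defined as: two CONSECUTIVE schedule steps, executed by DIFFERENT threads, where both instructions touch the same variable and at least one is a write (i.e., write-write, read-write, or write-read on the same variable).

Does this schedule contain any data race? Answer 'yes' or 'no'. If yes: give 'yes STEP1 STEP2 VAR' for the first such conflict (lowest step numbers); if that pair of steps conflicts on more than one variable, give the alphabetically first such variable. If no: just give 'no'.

Steps 1,2: B(r=x,w=x) vs A(r=-,w=y). No conflict.
Steps 2,3: same thread (A). No race.
Steps 3,4: same thread (A). No race.
Steps 4,5: A(x = y) vs B(y = y + 4). RACE on y (R-W).
Steps 5,6: B(y = y + 4) vs A(y = y + 1). RACE on y (W-W).
Steps 6,7: A(r=y,w=y) vs B(r=x,w=x). No conflict.
Steps 7,8: same thread (B). No race.
First conflict at steps 4,5.

Answer: yes 4 5 y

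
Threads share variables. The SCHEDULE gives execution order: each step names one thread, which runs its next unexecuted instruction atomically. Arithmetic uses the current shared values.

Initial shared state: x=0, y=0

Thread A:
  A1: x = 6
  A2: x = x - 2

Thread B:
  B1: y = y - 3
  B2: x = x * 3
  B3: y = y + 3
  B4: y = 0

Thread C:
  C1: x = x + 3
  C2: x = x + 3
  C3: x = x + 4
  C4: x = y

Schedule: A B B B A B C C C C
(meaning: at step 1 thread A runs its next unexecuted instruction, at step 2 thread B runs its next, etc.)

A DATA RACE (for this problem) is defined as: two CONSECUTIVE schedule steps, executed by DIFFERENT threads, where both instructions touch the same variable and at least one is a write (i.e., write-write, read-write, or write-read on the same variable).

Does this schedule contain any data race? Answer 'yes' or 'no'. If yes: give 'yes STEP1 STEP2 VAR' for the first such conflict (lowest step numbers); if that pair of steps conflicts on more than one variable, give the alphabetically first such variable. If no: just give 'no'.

Answer: no

Derivation:
Steps 1,2: A(r=-,w=x) vs B(r=y,w=y). No conflict.
Steps 2,3: same thread (B). No race.
Steps 3,4: same thread (B). No race.
Steps 4,5: B(r=y,w=y) vs A(r=x,w=x). No conflict.
Steps 5,6: A(r=x,w=x) vs B(r=-,w=y). No conflict.
Steps 6,7: B(r=-,w=y) vs C(r=x,w=x). No conflict.
Steps 7,8: same thread (C). No race.
Steps 8,9: same thread (C). No race.
Steps 9,10: same thread (C). No race.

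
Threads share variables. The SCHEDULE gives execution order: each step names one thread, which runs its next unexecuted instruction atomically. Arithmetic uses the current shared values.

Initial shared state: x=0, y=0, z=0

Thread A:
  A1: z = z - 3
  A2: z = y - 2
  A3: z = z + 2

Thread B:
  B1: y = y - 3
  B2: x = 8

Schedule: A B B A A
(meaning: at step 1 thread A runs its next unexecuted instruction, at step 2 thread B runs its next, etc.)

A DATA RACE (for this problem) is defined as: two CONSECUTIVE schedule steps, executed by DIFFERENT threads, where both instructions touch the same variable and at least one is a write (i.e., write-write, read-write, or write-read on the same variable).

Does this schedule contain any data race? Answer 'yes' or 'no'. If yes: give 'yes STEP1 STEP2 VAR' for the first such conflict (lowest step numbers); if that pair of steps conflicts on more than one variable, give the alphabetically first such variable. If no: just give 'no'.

Answer: no

Derivation:
Steps 1,2: A(r=z,w=z) vs B(r=y,w=y). No conflict.
Steps 2,3: same thread (B). No race.
Steps 3,4: B(r=-,w=x) vs A(r=y,w=z). No conflict.
Steps 4,5: same thread (A). No race.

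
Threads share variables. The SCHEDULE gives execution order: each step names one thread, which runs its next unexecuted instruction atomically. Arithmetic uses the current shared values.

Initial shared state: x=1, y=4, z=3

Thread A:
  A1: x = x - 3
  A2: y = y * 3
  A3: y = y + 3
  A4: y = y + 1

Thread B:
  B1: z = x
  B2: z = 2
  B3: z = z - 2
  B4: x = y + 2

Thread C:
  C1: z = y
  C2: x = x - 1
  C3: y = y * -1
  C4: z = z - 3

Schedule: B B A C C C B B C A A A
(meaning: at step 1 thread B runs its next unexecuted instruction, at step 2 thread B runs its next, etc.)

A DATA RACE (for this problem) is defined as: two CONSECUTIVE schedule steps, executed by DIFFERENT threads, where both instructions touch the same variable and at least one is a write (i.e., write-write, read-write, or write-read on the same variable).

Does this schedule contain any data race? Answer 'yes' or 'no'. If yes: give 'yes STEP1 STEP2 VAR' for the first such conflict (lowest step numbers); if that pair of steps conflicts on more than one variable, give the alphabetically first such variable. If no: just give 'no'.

Steps 1,2: same thread (B). No race.
Steps 2,3: B(r=-,w=z) vs A(r=x,w=x). No conflict.
Steps 3,4: A(r=x,w=x) vs C(r=y,w=z). No conflict.
Steps 4,5: same thread (C). No race.
Steps 5,6: same thread (C). No race.
Steps 6,7: C(r=y,w=y) vs B(r=z,w=z). No conflict.
Steps 7,8: same thread (B). No race.
Steps 8,9: B(r=y,w=x) vs C(r=z,w=z). No conflict.
Steps 9,10: C(r=z,w=z) vs A(r=y,w=y). No conflict.
Steps 10,11: same thread (A). No race.
Steps 11,12: same thread (A). No race.

Answer: no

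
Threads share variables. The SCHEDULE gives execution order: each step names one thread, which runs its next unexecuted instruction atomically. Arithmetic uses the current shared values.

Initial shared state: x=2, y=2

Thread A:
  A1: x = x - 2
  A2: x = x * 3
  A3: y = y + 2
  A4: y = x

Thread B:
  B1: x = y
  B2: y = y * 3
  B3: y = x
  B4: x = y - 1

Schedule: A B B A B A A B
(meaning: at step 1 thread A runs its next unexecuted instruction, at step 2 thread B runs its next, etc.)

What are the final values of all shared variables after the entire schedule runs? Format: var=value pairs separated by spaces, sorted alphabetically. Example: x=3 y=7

Step 1: thread A executes A1 (x = x - 2). Shared: x=0 y=2. PCs: A@1 B@0
Step 2: thread B executes B1 (x = y). Shared: x=2 y=2. PCs: A@1 B@1
Step 3: thread B executes B2 (y = y * 3). Shared: x=2 y=6. PCs: A@1 B@2
Step 4: thread A executes A2 (x = x * 3). Shared: x=6 y=6. PCs: A@2 B@2
Step 5: thread B executes B3 (y = x). Shared: x=6 y=6. PCs: A@2 B@3
Step 6: thread A executes A3 (y = y + 2). Shared: x=6 y=8. PCs: A@3 B@3
Step 7: thread A executes A4 (y = x). Shared: x=6 y=6. PCs: A@4 B@3
Step 8: thread B executes B4 (x = y - 1). Shared: x=5 y=6. PCs: A@4 B@4

Answer: x=5 y=6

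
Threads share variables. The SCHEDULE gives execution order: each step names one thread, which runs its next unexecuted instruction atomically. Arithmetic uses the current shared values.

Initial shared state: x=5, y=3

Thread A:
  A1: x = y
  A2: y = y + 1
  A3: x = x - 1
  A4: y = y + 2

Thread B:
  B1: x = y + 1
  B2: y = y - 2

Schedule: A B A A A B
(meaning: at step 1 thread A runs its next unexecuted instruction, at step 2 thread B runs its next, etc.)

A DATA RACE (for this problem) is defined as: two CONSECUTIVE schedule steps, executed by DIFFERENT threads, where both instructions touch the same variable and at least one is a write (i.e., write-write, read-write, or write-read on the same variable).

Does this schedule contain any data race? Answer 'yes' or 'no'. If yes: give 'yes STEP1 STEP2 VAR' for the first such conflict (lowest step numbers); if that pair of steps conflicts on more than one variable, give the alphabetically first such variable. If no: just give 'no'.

Steps 1,2: A(x = y) vs B(x = y + 1). RACE on x (W-W).
Steps 2,3: B(x = y + 1) vs A(y = y + 1). RACE on y (R-W).
Steps 3,4: same thread (A). No race.
Steps 4,5: same thread (A). No race.
Steps 5,6: A(y = y + 2) vs B(y = y - 2). RACE on y (W-W).
First conflict at steps 1,2.

Answer: yes 1 2 x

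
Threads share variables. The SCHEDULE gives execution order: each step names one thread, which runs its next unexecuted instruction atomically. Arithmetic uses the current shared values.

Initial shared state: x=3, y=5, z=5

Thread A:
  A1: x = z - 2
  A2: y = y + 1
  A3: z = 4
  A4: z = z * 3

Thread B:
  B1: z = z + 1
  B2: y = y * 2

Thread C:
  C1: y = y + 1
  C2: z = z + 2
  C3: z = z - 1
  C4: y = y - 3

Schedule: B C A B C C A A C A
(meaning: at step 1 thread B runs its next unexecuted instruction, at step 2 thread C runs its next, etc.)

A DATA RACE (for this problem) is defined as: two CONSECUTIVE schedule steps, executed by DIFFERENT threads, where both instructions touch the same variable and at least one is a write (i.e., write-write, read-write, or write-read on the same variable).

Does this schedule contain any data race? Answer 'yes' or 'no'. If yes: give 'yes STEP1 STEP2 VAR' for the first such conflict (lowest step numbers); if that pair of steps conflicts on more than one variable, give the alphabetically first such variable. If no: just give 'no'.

Answer: no

Derivation:
Steps 1,2: B(r=z,w=z) vs C(r=y,w=y). No conflict.
Steps 2,3: C(r=y,w=y) vs A(r=z,w=x). No conflict.
Steps 3,4: A(r=z,w=x) vs B(r=y,w=y). No conflict.
Steps 4,5: B(r=y,w=y) vs C(r=z,w=z). No conflict.
Steps 5,6: same thread (C). No race.
Steps 6,7: C(r=z,w=z) vs A(r=y,w=y). No conflict.
Steps 7,8: same thread (A). No race.
Steps 8,9: A(r=-,w=z) vs C(r=y,w=y). No conflict.
Steps 9,10: C(r=y,w=y) vs A(r=z,w=z). No conflict.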